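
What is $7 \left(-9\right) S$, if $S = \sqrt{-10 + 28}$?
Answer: $- 189 \sqrt{2} \approx -267.29$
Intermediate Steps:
$S = 3 \sqrt{2}$ ($S = \sqrt{18} = 3 \sqrt{2} \approx 4.2426$)
$7 \left(-9\right) S = 7 \left(-9\right) 3 \sqrt{2} = - 63 \cdot 3 \sqrt{2} = - 189 \sqrt{2}$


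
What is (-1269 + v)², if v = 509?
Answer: 577600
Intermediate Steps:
(-1269 + v)² = (-1269 + 509)² = (-760)² = 577600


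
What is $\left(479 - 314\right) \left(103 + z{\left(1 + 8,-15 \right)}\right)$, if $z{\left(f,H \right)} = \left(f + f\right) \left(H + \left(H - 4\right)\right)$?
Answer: $-83985$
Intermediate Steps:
$z{\left(f,H \right)} = 2 f \left(-4 + 2 H\right)$ ($z{\left(f,H \right)} = 2 f \left(H + \left(-4 + H\right)\right) = 2 f \left(-4 + 2 H\right)$)
$\left(479 - 314\right) \left(103 + z{\left(1 + 8,-15 \right)}\right) = \left(479 - 314\right) \left(103 + 4 \left(1 + 8\right) \left(-2 - 15\right)\right) = 165 \left(103 + 4 \cdot 9 \left(-17\right)\right) = 165 \left(103 - 612\right) = 165 \left(-509\right) = -83985$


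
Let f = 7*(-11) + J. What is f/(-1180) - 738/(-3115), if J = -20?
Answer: 234599/735140 ≈ 0.31912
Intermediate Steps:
f = -97 (f = 7*(-11) - 20 = -77 - 20 = -97)
f/(-1180) - 738/(-3115) = -97/(-1180) - 738/(-3115) = -97*(-1/1180) - 738*(-1/3115) = 97/1180 + 738/3115 = 234599/735140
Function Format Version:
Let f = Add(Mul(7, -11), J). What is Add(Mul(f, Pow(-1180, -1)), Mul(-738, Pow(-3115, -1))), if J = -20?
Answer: Rational(234599, 735140) ≈ 0.31912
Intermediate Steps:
f = -97 (f = Add(Mul(7, -11), -20) = Add(-77, -20) = -97)
Add(Mul(f, Pow(-1180, -1)), Mul(-738, Pow(-3115, -1))) = Add(Mul(-97, Pow(-1180, -1)), Mul(-738, Pow(-3115, -1))) = Add(Mul(-97, Rational(-1, 1180)), Mul(-738, Rational(-1, 3115))) = Add(Rational(97, 1180), Rational(738, 3115)) = Rational(234599, 735140)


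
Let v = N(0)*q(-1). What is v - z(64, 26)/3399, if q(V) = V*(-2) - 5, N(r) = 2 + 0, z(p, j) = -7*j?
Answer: -20212/3399 ≈ -5.9465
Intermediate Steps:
N(r) = 2
q(V) = -5 - 2*V (q(V) = -2*V - 5 = -5 - 2*V)
v = -6 (v = 2*(-5 - 2*(-1)) = 2*(-5 + 2) = 2*(-3) = -6)
v - z(64, 26)/3399 = -6 - (-7*26)/3399 = -6 - (-182)/3399 = -6 - 1*(-182/3399) = -6 + 182/3399 = -20212/3399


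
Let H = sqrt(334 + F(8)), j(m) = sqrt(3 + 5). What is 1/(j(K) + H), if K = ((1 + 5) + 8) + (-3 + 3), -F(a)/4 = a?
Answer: 1/(sqrt(302) + 2*sqrt(2)) ≈ 0.049489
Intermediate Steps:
F(a) = -4*a
K = 14 (K = (6 + 8) + 0 = 14 + 0 = 14)
j(m) = 2*sqrt(2) (j(m) = sqrt(8) = 2*sqrt(2))
H = sqrt(302) (H = sqrt(334 - 4*8) = sqrt(334 - 32) = sqrt(302) ≈ 17.378)
1/(j(K) + H) = 1/(2*sqrt(2) + sqrt(302)) = 1/(sqrt(302) + 2*sqrt(2))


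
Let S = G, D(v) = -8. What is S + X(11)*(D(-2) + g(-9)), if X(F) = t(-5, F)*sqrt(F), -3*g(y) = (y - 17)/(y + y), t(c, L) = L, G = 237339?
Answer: 237339 - 2519*sqrt(11)/27 ≈ 2.3703e+5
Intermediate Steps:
g(y) = -(-17 + y)/(6*y) (g(y) = -(y - 17)/(3*(y + y)) = -(-17 + y)/(3*(2*y)) = -(-17 + y)*1/(2*y)/3 = -(-17 + y)/(6*y))
S = 237339
X(F) = F**(3/2) (X(F) = F*sqrt(F) = F**(3/2))
S + X(11)*(D(-2) + g(-9)) = 237339 + 11**(3/2)*(-8 + (1/6)*(17 - 1*(-9))/(-9)) = 237339 + (11*sqrt(11))*(-8 + (1/6)*(-1/9)*(17 + 9)) = 237339 + (11*sqrt(11))*(-8 + (1/6)*(-1/9)*26) = 237339 + (11*sqrt(11))*(-8 - 13/27) = 237339 + (11*sqrt(11))*(-229/27) = 237339 - 2519*sqrt(11)/27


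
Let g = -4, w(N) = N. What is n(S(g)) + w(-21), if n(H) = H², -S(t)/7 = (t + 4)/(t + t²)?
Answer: -21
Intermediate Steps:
S(t) = -7*(4 + t)/(t + t²) (S(t) = -7*(t + 4)/(t + t²) = -7*(4 + t)/(t + t²))
n(S(g)) + w(-21) = (7*(-4 - 1*(-4))/(-4*(1 - 4)))² - 21 = (7*(-¼)*(-4 + 4)/(-3))² - 21 = (7*(-¼)*(-⅓)*0)² - 21 = 0² - 21 = 0 - 21 = -21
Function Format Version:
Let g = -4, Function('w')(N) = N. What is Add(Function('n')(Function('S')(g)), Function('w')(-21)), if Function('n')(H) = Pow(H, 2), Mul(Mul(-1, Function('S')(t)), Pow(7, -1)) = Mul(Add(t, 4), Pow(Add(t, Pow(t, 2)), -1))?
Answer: -21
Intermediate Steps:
Function('S')(t) = Mul(-7, Pow(Add(t, Pow(t, 2)), -1), Add(4, t)) (Function('S')(t) = Mul(-7, Mul(Add(t, 4), Pow(Add(t, Pow(t, 2)), -1))) = Mul(-7, Mul(Add(4, t), Pow(Add(t, Pow(t, 2)), -1))) = Mul(-7, Mul(Pow(Add(t, Pow(t, 2)), -1), Add(4, t))) = Mul(-7, Pow(Add(t, Pow(t, 2)), -1), Add(4, t)))
Add(Function('n')(Function('S')(g)), Function('w')(-21)) = Add(Pow(Mul(7, Pow(-4, -1), Pow(Add(1, -4), -1), Add(-4, Mul(-1, -4))), 2), -21) = Add(Pow(Mul(7, Rational(-1, 4), Pow(-3, -1), Add(-4, 4)), 2), -21) = Add(Pow(Mul(7, Rational(-1, 4), Rational(-1, 3), 0), 2), -21) = Add(Pow(0, 2), -21) = Add(0, -21) = -21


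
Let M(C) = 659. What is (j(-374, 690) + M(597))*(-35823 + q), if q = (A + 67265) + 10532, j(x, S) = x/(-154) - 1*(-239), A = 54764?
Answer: 609739614/7 ≈ 8.7106e+7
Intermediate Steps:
j(x, S) = 239 - x/154 (j(x, S) = x*(-1/154) + 239 = -x/154 + 239 = 239 - x/154)
q = 132561 (q = (54764 + 67265) + 10532 = 122029 + 10532 = 132561)
(j(-374, 690) + M(597))*(-35823 + q) = ((239 - 1/154*(-374)) + 659)*(-35823 + 132561) = ((239 + 17/7) + 659)*96738 = (1690/7 + 659)*96738 = (6303/7)*96738 = 609739614/7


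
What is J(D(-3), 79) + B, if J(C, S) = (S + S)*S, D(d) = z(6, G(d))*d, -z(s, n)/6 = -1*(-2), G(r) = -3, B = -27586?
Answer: -15104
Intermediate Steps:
z(s, n) = -12 (z(s, n) = -(-6)*(-2) = -6*2 = -12)
D(d) = -12*d
J(C, S) = 2*S**2 (J(C, S) = (2*S)*S = 2*S**2)
J(D(-3), 79) + B = 2*79**2 - 27586 = 2*6241 - 27586 = 12482 - 27586 = -15104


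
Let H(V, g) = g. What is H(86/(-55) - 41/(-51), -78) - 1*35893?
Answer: -35971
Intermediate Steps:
H(86/(-55) - 41/(-51), -78) - 1*35893 = -78 - 1*35893 = -78 - 35893 = -35971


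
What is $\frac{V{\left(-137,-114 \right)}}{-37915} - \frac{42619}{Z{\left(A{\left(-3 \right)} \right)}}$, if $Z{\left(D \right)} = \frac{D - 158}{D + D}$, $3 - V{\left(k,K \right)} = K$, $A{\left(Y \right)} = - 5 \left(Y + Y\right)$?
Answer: $\frac{24238487031}{1213280} \approx 19978.0$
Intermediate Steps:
$A{\left(Y \right)} = - 10 Y$ ($A{\left(Y \right)} = - 5 \cdot 2 Y = - 10 Y$)
$V{\left(k,K \right)} = 3 - K$
$Z{\left(D \right)} = \frac{-158 + D}{2 D}$
$\frac{V{\left(-137,-114 \right)}}{-37915} - \frac{42619}{Z{\left(A{\left(-3 \right)} \right)}} = \frac{3 - -114}{-37915} - \frac{42619}{\frac{1}{2} \frac{1}{\left(-10\right) \left(-3\right)} \left(-158 - -30\right)} = \left(3 + 114\right) \left(- \frac{1}{37915}\right) - \frac{42619}{\frac{1}{2} \cdot \frac{1}{30} \left(-158 + 30\right)} = 117 \left(- \frac{1}{37915}\right) - \frac{42619}{\frac{1}{2} \cdot \frac{1}{30} \left(-128\right)} = - \frac{117}{37915} - \frac{42619}{- \frac{32}{15}} = - \frac{117}{37915} - - \frac{639285}{32} = - \frac{117}{37915} + \frac{639285}{32} = \frac{24238487031}{1213280}$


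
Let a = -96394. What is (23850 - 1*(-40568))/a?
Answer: -32209/48197 ≈ -0.66828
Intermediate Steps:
(23850 - 1*(-40568))/a = (23850 - 1*(-40568))/(-96394) = (23850 + 40568)*(-1/96394) = 64418*(-1/96394) = -32209/48197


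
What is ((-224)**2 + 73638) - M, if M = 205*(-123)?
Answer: 149029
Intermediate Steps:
M = -25215
((-224)**2 + 73638) - M = ((-224)**2 + 73638) - 1*(-25215) = (50176 + 73638) + 25215 = 123814 + 25215 = 149029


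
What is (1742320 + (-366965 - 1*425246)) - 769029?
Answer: 181080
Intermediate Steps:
(1742320 + (-366965 - 1*425246)) - 769029 = (1742320 + (-366965 - 425246)) - 769029 = (1742320 - 792211) - 769029 = 950109 - 769029 = 181080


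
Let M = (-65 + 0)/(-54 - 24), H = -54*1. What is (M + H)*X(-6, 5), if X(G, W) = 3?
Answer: -319/2 ≈ -159.50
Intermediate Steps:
H = -54
M = 5/6 (M = -65/(-78) = -65*(-1/78) = 5/6 ≈ 0.83333)
(M + H)*X(-6, 5) = (5/6 - 54)*3 = -319/6*3 = -319/2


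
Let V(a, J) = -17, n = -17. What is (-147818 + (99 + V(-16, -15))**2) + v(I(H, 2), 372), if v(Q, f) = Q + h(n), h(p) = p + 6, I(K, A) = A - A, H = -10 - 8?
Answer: -141105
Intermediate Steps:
H = -18
I(K, A) = 0
h(p) = 6 + p
v(Q, f) = -11 + Q (v(Q, f) = Q + (6 - 17) = Q - 11 = -11 + Q)
(-147818 + (99 + V(-16, -15))**2) + v(I(H, 2), 372) = (-147818 + (99 - 17)**2) + (-11 + 0) = (-147818 + 82**2) - 11 = (-147818 + 6724) - 11 = -141094 - 11 = -141105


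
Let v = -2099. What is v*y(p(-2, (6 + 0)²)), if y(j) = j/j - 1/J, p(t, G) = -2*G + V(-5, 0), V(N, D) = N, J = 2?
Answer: -2099/2 ≈ -1049.5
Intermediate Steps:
p(t, G) = -5 - 2*G (p(t, G) = -2*G - 5 = -5 - 2*G)
y(j) = ½ (y(j) = j/j - 1/2 = 1 - 1*½ = 1 - ½ = ½)
v*y(p(-2, (6 + 0)²)) = -2099*½ = -2099/2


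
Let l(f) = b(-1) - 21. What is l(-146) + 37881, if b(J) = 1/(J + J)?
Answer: 75719/2 ≈ 37860.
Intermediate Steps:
b(J) = 1/(2*J)
l(f) = -43/2 (l(f) = (½)/(-1) - 21 = (½)*(-1) - 21 = -½ - 21 = -43/2)
l(-146) + 37881 = -43/2 + 37881 = 75719/2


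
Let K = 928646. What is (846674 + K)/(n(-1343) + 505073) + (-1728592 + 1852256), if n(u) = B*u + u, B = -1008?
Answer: 114852220028/928737 ≈ 1.2367e+5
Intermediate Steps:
n(u) = -1007*u (n(u) = -1008*u + u = -1007*u)
(846674 + K)/(n(-1343) + 505073) + (-1728592 + 1852256) = (846674 + 928646)/(-1007*(-1343) + 505073) + (-1728592 + 1852256) = 1775320/(1352401 + 505073) + 123664 = 1775320/1857474 + 123664 = 1775320*(1/1857474) + 123664 = 887660/928737 + 123664 = 114852220028/928737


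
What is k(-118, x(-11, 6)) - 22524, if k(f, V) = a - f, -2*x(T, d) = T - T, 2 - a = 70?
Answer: -22474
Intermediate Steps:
a = -68 (a = 2 - 1*70 = 2 - 70 = -68)
x(T, d) = 0 (x(T, d) = -(T - T)/2 = -½*0 = 0)
k(f, V) = -68 - f
k(-118, x(-11, 6)) - 22524 = (-68 - 1*(-118)) - 22524 = (-68 + 118) - 22524 = 50 - 22524 = -22474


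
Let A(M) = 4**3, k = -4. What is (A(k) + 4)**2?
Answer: 4624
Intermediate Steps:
A(M) = 64
(A(k) + 4)**2 = (64 + 4)**2 = 68**2 = 4624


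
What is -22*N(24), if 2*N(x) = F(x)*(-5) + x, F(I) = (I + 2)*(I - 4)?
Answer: 28336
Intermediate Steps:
F(I) = (-4 + I)*(2 + I) (F(I) = (2 + I)*(-4 + I) = (-4 + I)*(2 + I))
N(x) = 20 - 5*x²/2 + 11*x/2 (N(x) = ((-8 + x² - 2*x)*(-5) + x)/2 = ((40 - 5*x² + 10*x) + x)/2 = (40 - 5*x² + 11*x)/2 = 20 - 5*x²/2 + 11*x/2)
-22*N(24) = -22*(20 - 5/2*24² + (11/2)*24) = -22*(20 - 5/2*576 + 132) = -22*(20 - 1440 + 132) = -22*(-1288) = 28336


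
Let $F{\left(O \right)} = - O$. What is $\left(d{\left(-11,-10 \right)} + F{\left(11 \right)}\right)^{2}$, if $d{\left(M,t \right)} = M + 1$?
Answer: $441$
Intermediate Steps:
$d{\left(M,t \right)} = 1 + M$
$\left(d{\left(-11,-10 \right)} + F{\left(11 \right)}\right)^{2} = \left(\left(1 - 11\right) - 11\right)^{2} = \left(-10 - 11\right)^{2} = \left(-21\right)^{2} = 441$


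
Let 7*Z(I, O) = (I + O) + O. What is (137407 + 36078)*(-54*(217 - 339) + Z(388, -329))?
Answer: 7953593310/7 ≈ 1.1362e+9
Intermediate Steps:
Z(I, O) = I/7 + 2*O/7 (Z(I, O) = ((I + O) + O)/7 = (I + 2*O)/7 = I/7 + 2*O/7)
(137407 + 36078)*(-54*(217 - 339) + Z(388, -329)) = (137407 + 36078)*(-54*(217 - 339) + ((⅐)*388 + (2/7)*(-329))) = 173485*(-54*(-122) + (388/7 - 94)) = 173485*(6588 - 270/7) = 173485*(45846/7) = 7953593310/7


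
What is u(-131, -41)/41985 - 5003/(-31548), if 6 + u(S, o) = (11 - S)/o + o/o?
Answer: 2867047333/18102084660 ≈ 0.15838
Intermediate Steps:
u(S, o) = -5 + (11 - S)/o (u(S, o) = -6 + ((11 - S)/o + o/o) = -6 + ((11 - S)/o + 1) = -6 + (1 + (11 - S)/o) = -5 + (11 - S)/o)
u(-131, -41)/41985 - 5003/(-31548) = ((11 - 1*(-131) - 5*(-41))/(-41))/41985 - 5003/(-31548) = -(11 + 131 + 205)/41*(1/41985) - 5003*(-1/31548) = -1/41*347*(1/41985) + 5003/31548 = -347/41*1/41985 + 5003/31548 = -347/1721385 + 5003/31548 = 2867047333/18102084660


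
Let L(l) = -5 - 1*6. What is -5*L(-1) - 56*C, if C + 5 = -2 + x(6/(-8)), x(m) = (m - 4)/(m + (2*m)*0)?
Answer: 277/3 ≈ 92.333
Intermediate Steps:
x(m) = (-4 + m)/m (x(m) = (-4 + m)/(m + 0) = (-4 + m)/m)
C = -⅔ (C = -5 + (-2 + (-4 + 6/(-8))/((6/(-8)))) = -5 + (-2 + (-4 + 6*(-⅛))/((6*(-⅛)))) = -5 + (-2 + (-4 - ¾)/(-¾)) = -5 + (-2 - 4/3*(-19/4)) = -5 + (-2 + 19/3) = -5 + 13/3 = -⅔ ≈ -0.66667)
L(l) = -11 (L(l) = -5 - 6 = -11)
-5*L(-1) - 56*C = -5*(-11) - 56*(-⅔) = 55 + 112/3 = 277/3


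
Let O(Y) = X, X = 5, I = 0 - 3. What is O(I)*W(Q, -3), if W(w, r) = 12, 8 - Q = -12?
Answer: 60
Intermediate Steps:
Q = 20 (Q = 8 - 1*(-12) = 8 + 12 = 20)
I = -3
O(Y) = 5
O(I)*W(Q, -3) = 5*12 = 60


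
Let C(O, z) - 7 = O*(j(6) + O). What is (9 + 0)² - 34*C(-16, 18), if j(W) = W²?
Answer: 10723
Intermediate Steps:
C(O, z) = 7 + O*(36 + O) (C(O, z) = 7 + O*(6² + O) = 7 + O*(36 + O))
(9 + 0)² - 34*C(-16, 18) = (9 + 0)² - 34*(7 + (-16)² + 36*(-16)) = 9² - 34*(7 + 256 - 576) = 81 - 34*(-313) = 81 + 10642 = 10723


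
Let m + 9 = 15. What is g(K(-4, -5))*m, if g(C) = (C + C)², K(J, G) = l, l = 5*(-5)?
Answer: 15000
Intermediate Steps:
l = -25
K(J, G) = -25
g(C) = 4*C² (g(C) = (2*C)² = 4*C²)
m = 6 (m = -9 + 15 = 6)
g(K(-4, -5))*m = (4*(-25)²)*6 = (4*625)*6 = 2500*6 = 15000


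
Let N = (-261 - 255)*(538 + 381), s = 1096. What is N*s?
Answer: -519727584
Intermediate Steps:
N = -474204 (N = -516*919 = -474204)
N*s = -474204*1096 = -519727584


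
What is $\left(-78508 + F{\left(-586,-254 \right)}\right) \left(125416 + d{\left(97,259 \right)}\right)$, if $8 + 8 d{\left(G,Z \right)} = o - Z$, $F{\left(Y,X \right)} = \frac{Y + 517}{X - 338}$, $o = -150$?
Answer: $- \frac{46611960577637}{4736} \approx -9.842 \cdot 10^{9}$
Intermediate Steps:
$F{\left(Y,X \right)} = \frac{517 + Y}{-338 + X}$
$d{\left(G,Z \right)} = - \frac{79}{4} - \frac{Z}{8}$ ($d{\left(G,Z \right)} = -1 + \frac{-150 - Z}{8} = -1 - \left(\frac{75}{4} + \frac{Z}{8}\right) = - \frac{79}{4} - \frac{Z}{8}$)
$\left(-78508 + F{\left(-586,-254 \right)}\right) \left(125416 + d{\left(97,259 \right)}\right) = \left(-78508 + \frac{517 - 586}{-338 - 254}\right) \left(125416 - \frac{417}{8}\right) = \left(-78508 + \frac{1}{-592} \left(-69\right)\right) \left(125416 - \frac{417}{8}\right) = \left(-78508 - - \frac{69}{592}\right) \left(125416 - \frac{417}{8}\right) = \left(-78508 + \frac{69}{592}\right) \frac{1002911}{8} = \left(- \frac{46476667}{592}\right) \frac{1002911}{8} = - \frac{46611960577637}{4736}$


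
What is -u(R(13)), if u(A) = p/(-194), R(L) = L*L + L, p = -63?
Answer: -63/194 ≈ -0.32474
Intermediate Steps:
R(L) = L + L² (R(L) = L² + L = L + L²)
u(A) = 63/194 (u(A) = -63/(-194) = -63*(-1/194) = 63/194)
-u(R(13)) = -1*63/194 = -63/194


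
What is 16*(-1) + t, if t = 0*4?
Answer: -16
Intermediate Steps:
t = 0
16*(-1) + t = 16*(-1) + 0 = -16 + 0 = -16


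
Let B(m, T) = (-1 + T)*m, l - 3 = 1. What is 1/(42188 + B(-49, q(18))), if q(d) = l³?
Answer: 1/39101 ≈ 2.5575e-5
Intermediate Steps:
l = 4 (l = 3 + 1 = 4)
q(d) = 64 (q(d) = 4³ = 64)
B(m, T) = m*(-1 + T)
1/(42188 + B(-49, q(18))) = 1/(42188 - 49*(-1 + 64)) = 1/(42188 - 49*63) = 1/(42188 - 3087) = 1/39101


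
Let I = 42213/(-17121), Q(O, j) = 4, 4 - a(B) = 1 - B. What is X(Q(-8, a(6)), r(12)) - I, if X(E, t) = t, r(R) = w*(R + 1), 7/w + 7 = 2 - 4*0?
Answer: -448982/28535 ≈ -15.734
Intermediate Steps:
w = -7/5 (w = 7/(-7 + (2 - 4*0)) = 7/(-7 + (2 + 0)) = 7/(-7 + 2) = 7/(-5) = 7*(-1/5) = -7/5 ≈ -1.4000)
r(R) = -7/5 - 7*R/5 (r(R) = -7*(R + 1)/5 = -7*(1 + R)/5 = -7/5 - 7*R/5)
a(B) = 3 + B (a(B) = 4 - (1 - B) = 4 + (-1 + B) = 3 + B)
I = -14071/5707 (I = 42213*(-1/17121) = -14071/5707 ≈ -2.4656)
X(Q(-8, a(6)), r(12)) - I = (-7/5 - 7/5*12) - 1*(-14071/5707) = (-7/5 - 84/5) + 14071/5707 = -91/5 + 14071/5707 = -448982/28535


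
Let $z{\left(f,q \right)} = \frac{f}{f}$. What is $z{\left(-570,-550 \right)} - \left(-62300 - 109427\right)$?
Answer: $171728$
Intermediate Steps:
$z{\left(f,q \right)} = 1$
$z{\left(-570,-550 \right)} - \left(-62300 - 109427\right) = 1 - \left(-62300 - 109427\right) = 1 - -171727 = 1 + 171727 = 171728$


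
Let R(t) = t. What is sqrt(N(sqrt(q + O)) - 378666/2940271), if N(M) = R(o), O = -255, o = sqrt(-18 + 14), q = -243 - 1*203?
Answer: sqrt(-1113380658486 + 17290387106882*I)/2940271 ≈ 0.96834 + 1.0327*I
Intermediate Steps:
q = -446 (q = -243 - 203 = -446)
o = 2*I (o = sqrt(-4) = 2*I ≈ 2.0*I)
N(M) = 2*I
sqrt(N(sqrt(q + O)) - 378666/2940271) = sqrt(2*I - 378666/2940271) = sqrt(-378666/2940271 + 2*I)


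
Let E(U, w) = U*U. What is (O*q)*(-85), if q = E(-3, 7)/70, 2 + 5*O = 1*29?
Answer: -4131/70 ≈ -59.014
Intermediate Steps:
E(U, w) = U²
O = 27/5 (O = -⅖ + (1*29)/5 = -⅖ + (⅕)*29 = -⅖ + 29/5 = 27/5 ≈ 5.4000)
q = 9/70 (q = (-3)²/70 = 9*(1/70) = 9/70 ≈ 0.12857)
(O*q)*(-85) = ((27/5)*(9/70))*(-85) = (243/350)*(-85) = -4131/70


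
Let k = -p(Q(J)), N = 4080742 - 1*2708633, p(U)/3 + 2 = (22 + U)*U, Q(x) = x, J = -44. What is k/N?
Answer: -2898/1372109 ≈ -0.0021121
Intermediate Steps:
p(U) = -6 + 3*U*(22 + U) (p(U) = -6 + 3*((22 + U)*U) = -6 + 3*(U*(22 + U)) = -6 + 3*U*(22 + U))
N = 1372109 (N = 4080742 - 2708633 = 1372109)
k = -2898 (k = -(-6 + 3*(-44)² + 66*(-44)) = -(-6 + 3*1936 - 2904) = -(-6 + 5808 - 2904) = -1*2898 = -2898)
k/N = -2898/1372109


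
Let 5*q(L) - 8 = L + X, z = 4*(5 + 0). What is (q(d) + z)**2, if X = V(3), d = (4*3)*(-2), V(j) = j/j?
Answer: 289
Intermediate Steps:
V(j) = 1
d = -24 (d = 12*(-2) = -24)
X = 1
z = 20 (z = 4*5 = 20)
q(L) = 9/5 + L/5 (q(L) = 8/5 + (L + 1)/5 = 8/5 + (1 + L)/5 = 8/5 + (1/5 + L/5) = 9/5 + L/5)
(q(d) + z)**2 = ((9/5 + (1/5)*(-24)) + 20)**2 = ((9/5 - 24/5) + 20)**2 = (-3 + 20)**2 = 17**2 = 289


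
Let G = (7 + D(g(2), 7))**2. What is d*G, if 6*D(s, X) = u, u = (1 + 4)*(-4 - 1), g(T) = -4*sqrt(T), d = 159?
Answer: 15317/12 ≈ 1276.4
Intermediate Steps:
u = -25 (u = 5*(-5) = -25)
D(s, X) = -25/6 (D(s, X) = (1/6)*(-25) = -25/6)
G = 289/36 (G = (7 - 25/6)**2 = (17/6)**2 = 289/36 ≈ 8.0278)
d*G = 159*(289/36) = 15317/12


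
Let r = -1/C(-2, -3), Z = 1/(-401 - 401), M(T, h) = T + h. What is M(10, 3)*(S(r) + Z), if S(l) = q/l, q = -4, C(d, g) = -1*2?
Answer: -83421/802 ≈ -104.02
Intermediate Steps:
C(d, g) = -2
Z = -1/802 (Z = 1/(-802) = -1/802 ≈ -0.0012469)
r = 1/2 (r = -1/(-2) = -1*(-1/2) = 1/2 ≈ 0.50000)
S(l) = -4/l
M(10, 3)*(S(r) + Z) = (10 + 3)*(-4/1/2 - 1/802) = 13*(-4*2 - 1/802) = 13*(-8 - 1/802) = 13*(-6417/802) = -83421/802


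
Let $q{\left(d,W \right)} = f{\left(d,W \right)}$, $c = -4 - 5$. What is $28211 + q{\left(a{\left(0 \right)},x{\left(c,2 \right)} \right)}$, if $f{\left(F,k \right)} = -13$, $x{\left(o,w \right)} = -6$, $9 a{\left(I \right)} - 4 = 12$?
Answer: $28198$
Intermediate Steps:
$a{\left(I \right)} = \frac{16}{9}$ ($a{\left(I \right)} = \frac{4}{9} + \frac{1}{9} \cdot 12 = \frac{4}{9} + \frac{4}{3} = \frac{16}{9}$)
$c = -9$
$q{\left(d,W \right)} = -13$
$28211 + q{\left(a{\left(0 \right)},x{\left(c,2 \right)} \right)} = 28211 - 13 = 28198$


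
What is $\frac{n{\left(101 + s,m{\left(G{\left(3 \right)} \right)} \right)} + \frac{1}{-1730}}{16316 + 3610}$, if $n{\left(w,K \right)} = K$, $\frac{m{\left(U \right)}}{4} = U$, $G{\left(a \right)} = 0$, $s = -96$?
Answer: $- \frac{1}{34471980} \approx -2.9009 \cdot 10^{-8}$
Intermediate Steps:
$m{\left(U \right)} = 4 U$
$\frac{n{\left(101 + s,m{\left(G{\left(3 \right)} \right)} \right)} + \frac{1}{-1730}}{16316 + 3610} = \frac{4 \cdot 0 + \frac{1}{-1730}}{16316 + 3610} = \frac{0 - \frac{1}{1730}}{19926} = \left(- \frac{1}{1730}\right) \frac{1}{19926} = - \frac{1}{34471980}$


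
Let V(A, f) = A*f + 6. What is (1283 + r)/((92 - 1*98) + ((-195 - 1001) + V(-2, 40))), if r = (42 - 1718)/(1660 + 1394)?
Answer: -1958303/1948452 ≈ -1.0051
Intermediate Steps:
V(A, f) = 6 + A*f
r = -838/1527 (r = -1676/3054 = -1676*1/3054 = -838/1527 ≈ -0.54879)
(1283 + r)/((92 - 1*98) + ((-195 - 1001) + V(-2, 40))) = (1283 - 838/1527)/((92 - 1*98) + ((-195 - 1001) + (6 - 2*40))) = 1958303/(1527*((92 - 98) + (-1196 + (6 - 80)))) = 1958303/(1527*(-6 + (-1196 - 74))) = 1958303/(1527*(-6 - 1270)) = (1958303/1527)/(-1276) = (1958303/1527)*(-1/1276) = -1958303/1948452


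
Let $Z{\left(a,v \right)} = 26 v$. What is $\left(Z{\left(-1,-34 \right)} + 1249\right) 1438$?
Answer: $524870$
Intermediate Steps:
$\left(Z{\left(-1,-34 \right)} + 1249\right) 1438 = \left(26 \left(-34\right) + 1249\right) 1438 = \left(-884 + 1249\right) 1438 = 365 \cdot 1438 = 524870$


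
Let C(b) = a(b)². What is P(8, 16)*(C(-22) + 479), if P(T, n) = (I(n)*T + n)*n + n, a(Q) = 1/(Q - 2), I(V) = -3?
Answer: -1931335/36 ≈ -53648.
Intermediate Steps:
a(Q) = 1/(-2 + Q)
C(b) = (-2 + b)⁻² (C(b) = (1/(-2 + b))² = (-2 + b)⁻²)
P(T, n) = n + n*(n - 3*T) (P(T, n) = (-3*T + n)*n + n = (n - 3*T)*n + n = n*(n - 3*T) + n = n + n*(n - 3*T))
P(8, 16)*(C(-22) + 479) = (16*(1 + 16 - 3*8))*((-2 - 22)⁻² + 479) = (16*(1 + 16 - 24))*((-24)⁻² + 479) = (16*(-7))*(1/576 + 479) = -112*275905/576 = -1931335/36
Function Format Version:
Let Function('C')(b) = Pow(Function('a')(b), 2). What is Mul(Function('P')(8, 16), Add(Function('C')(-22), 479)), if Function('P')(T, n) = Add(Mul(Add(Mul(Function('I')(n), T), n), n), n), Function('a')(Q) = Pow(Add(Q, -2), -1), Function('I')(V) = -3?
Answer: Rational(-1931335, 36) ≈ -53648.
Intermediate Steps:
Function('a')(Q) = Pow(Add(-2, Q), -1)
Function('C')(b) = Pow(Add(-2, b), -2) (Function('C')(b) = Pow(Pow(Add(-2, b), -1), 2) = Pow(Add(-2, b), -2))
Function('P')(T, n) = Add(n, Mul(n, Add(n, Mul(-3, T)))) (Function('P')(T, n) = Add(Mul(Add(Mul(-3, T), n), n), n) = Add(Mul(Add(n, Mul(-3, T)), n), n) = Add(Mul(n, Add(n, Mul(-3, T))), n) = Add(n, Mul(n, Add(n, Mul(-3, T)))))
Mul(Function('P')(8, 16), Add(Function('C')(-22), 479)) = Mul(Mul(16, Add(1, 16, Mul(-3, 8))), Add(Pow(Add(-2, -22), -2), 479)) = Mul(Mul(16, Add(1, 16, -24)), Add(Pow(-24, -2), 479)) = Mul(Mul(16, -7), Add(Rational(1, 576), 479)) = Mul(-112, Rational(275905, 576)) = Rational(-1931335, 36)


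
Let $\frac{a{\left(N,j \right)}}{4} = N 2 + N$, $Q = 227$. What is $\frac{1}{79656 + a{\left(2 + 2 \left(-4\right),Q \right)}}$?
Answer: $\frac{1}{79584} \approx 1.2565 \cdot 10^{-5}$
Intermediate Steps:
$a{\left(N,j \right)} = 12 N$ ($a{\left(N,j \right)} = 4 \left(N 2 + N\right) = 4 \left(2 N + N\right) = 4 \cdot 3 N = 12 N$)
$\frac{1}{79656 + a{\left(2 + 2 \left(-4\right),Q \right)}} = \frac{1}{79656 + 12 \left(2 + 2 \left(-4\right)\right)} = \frac{1}{79656 + 12 \left(2 - 8\right)} = \frac{1}{79656 + 12 \left(-6\right)} = \frac{1}{79656 - 72} = \frac{1}{79584}$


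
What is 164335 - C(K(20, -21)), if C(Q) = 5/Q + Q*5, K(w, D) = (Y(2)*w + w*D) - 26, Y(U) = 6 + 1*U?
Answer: 47408795/286 ≈ 1.6577e+5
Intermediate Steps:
Y(U) = 6 + U
K(w, D) = -26 + 8*w + D*w (K(w, D) = ((6 + 2)*w + w*D) - 26 = (8*w + D*w) - 26 = -26 + 8*w + D*w)
C(Q) = 5*Q + 5/Q (C(Q) = 5/Q + 5*Q = 5*Q + 5/Q)
164335 - C(K(20, -21)) = 164335 - (5*(-26 + 8*20 - 21*20) + 5/(-26 + 8*20 - 21*20)) = 164335 - (5*(-26 + 160 - 420) + 5/(-26 + 160 - 420)) = 164335 - (5*(-286) + 5/(-286)) = 164335 - (-1430 + 5*(-1/286)) = 164335 - (-1430 - 5/286) = 164335 - 1*(-408985/286) = 164335 + 408985/286 = 47408795/286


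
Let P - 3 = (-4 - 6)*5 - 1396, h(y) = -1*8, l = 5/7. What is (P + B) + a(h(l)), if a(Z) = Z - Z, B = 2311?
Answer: 868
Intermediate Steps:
l = 5/7 (l = 5*(1/7) = 5/7 ≈ 0.71429)
h(y) = -8
a(Z) = 0
P = -1443 (P = 3 + ((-4 - 6)*5 - 1396) = 3 + (-10*5 - 1396) = 3 + (-50 - 1396) = 3 - 1446 = -1443)
(P + B) + a(h(l)) = (-1443 + 2311) + 0 = 868 + 0 = 868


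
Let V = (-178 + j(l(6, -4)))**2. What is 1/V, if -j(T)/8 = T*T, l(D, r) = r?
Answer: 1/93636 ≈ 1.0680e-5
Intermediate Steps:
j(T) = -8*T**2 (j(T) = -8*T*T = -8*T**2)
V = 93636 (V = (-178 - 8*(-4)**2)**2 = (-178 - 8*16)**2 = (-178 - 128)**2 = (-306)**2 = 93636)
1/V = 1/93636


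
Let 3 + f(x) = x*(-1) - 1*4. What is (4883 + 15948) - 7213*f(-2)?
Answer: 56896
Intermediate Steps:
f(x) = -7 - x (f(x) = -3 + (x*(-1) - 1*4) = -3 + (-x - 4) = -3 + (-4 - x) = -7 - x)
(4883 + 15948) - 7213*f(-2) = (4883 + 15948) - 7213*(-7 - 1*(-2)) = 20831 - 7213*(-7 + 2) = 20831 - 7213*(-5) = 20831 + 36065 = 56896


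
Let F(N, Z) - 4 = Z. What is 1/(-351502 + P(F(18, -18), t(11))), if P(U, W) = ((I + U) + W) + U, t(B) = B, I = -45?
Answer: -1/351564 ≈ -2.8444e-6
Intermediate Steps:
F(N, Z) = 4 + Z
P(U, W) = -45 + W + 2*U (P(U, W) = ((-45 + U) + W) + U = (-45 + U + W) + U = -45 + W + 2*U)
1/(-351502 + P(F(18, -18), t(11))) = 1/(-351502 + (-45 + 11 + 2*(4 - 18))) = 1/(-351502 + (-45 + 11 + 2*(-14))) = 1/(-351502 + (-45 + 11 - 28)) = 1/(-351502 - 62) = 1/(-351564) = -1/351564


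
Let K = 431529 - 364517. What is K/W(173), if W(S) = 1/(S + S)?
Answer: 23186152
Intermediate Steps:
W(S) = 1/(2*S)
K = 67012
K/W(173) = 67012/(((½)/173)) = 67012/(((½)*(1/173))) = 67012/(1/346) = 67012*346 = 23186152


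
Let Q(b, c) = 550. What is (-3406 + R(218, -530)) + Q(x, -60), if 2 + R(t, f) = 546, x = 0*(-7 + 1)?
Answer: -2312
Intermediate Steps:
x = 0 (x = 0*(-6) = 0)
R(t, f) = 544 (R(t, f) = -2 + 546 = 544)
(-3406 + R(218, -530)) + Q(x, -60) = (-3406 + 544) + 550 = -2862 + 550 = -2312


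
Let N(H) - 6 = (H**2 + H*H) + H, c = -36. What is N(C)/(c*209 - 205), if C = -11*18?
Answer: -78216/7729 ≈ -10.120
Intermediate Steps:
C = -198
N(H) = 6 + H + 2*H**2 (N(H) = 6 + ((H**2 + H*H) + H) = 6 + ((H**2 + H**2) + H) = 6 + (2*H**2 + H) = 6 + (H + 2*H**2) = 6 + H + 2*H**2)
N(C)/(c*209 - 205) = (6 - 198 + 2*(-198)**2)/(-36*209 - 205) = (6 - 198 + 2*39204)/(-7524 - 205) = (6 - 198 + 78408)/(-7729) = 78216*(-1/7729) = -78216/7729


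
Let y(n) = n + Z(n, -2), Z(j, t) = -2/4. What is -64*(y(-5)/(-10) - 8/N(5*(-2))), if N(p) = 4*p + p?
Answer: -1136/25 ≈ -45.440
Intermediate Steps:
Z(j, t) = -½ (Z(j, t) = -2*¼ = -½)
y(n) = -½ + n (y(n) = n - ½ = -½ + n)
N(p) = 5*p
-64*(y(-5)/(-10) - 8/N(5*(-2))) = -64*((-½ - 5)/(-10) - 8/(5*(5*(-2)))) = -64*(-11/2*(-⅒) - 8/(5*(-10))) = -64*(11/20 - 8/(-50)) = -64*(11/20 - 8*(-1/50)) = -64*(11/20 + 4/25) = -64*71/100 = -1136/25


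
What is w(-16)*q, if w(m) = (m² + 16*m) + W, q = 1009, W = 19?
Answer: 19171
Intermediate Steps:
w(m) = 19 + m² + 16*m (w(m) = (m² + 16*m) + 19 = 19 + m² + 16*m)
w(-16)*q = (19 + (-16)² + 16*(-16))*1009 = (19 + 256 - 256)*1009 = 19*1009 = 19171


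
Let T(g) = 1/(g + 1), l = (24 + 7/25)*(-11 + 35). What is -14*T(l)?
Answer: -350/14593 ≈ -0.023984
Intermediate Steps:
l = 14568/25 (l = (24 + 7*(1/25))*24 = (24 + 7/25)*24 = (607/25)*24 = 14568/25 ≈ 582.72)
T(g) = 1/(1 + g)
-14*T(l) = -14/(1 + 14568/25) = -14/14593/25 = -14*25/14593 = -350/14593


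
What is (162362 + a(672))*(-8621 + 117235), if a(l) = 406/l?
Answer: 423236445335/24 ≈ 1.7635e+10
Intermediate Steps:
(162362 + a(672))*(-8621 + 117235) = (162362 + 406/672)*(-8621 + 117235) = (162362 + 406*(1/672))*108614 = (162362 + 29/48)*108614 = (7793405/48)*108614 = 423236445335/24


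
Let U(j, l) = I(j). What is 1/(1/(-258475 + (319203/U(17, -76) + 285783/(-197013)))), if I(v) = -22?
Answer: -394399333905/1444762 ≈ -2.7299e+5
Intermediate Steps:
U(j, l) = -22
1/(1/(-258475 + (319203/U(17, -76) + 285783/(-197013)))) = 1/(1/(-258475 + (319203/(-22) + 285783/(-197013)))) = 1/(1/(-258475 + (319203*(-1/22) + 285783*(-1/197013)))) = 1/(1/(-258475 + (-319203/22 - 95261/65671))) = 1/(1/(-258475 - 20964475955/1444762)) = 1/(1/(-394399333905/1444762)) = 1/(-1444762/394399333905) = -394399333905/1444762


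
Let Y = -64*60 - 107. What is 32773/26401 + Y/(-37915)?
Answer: 1346793042/1000993915 ≈ 1.3455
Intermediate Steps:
Y = -3947 (Y = -3840 - 107 = -3947)
32773/26401 + Y/(-37915) = 32773/26401 - 3947/(-37915) = 32773*(1/26401) - 3947*(-1/37915) = 32773/26401 + 3947/37915 = 1346793042/1000993915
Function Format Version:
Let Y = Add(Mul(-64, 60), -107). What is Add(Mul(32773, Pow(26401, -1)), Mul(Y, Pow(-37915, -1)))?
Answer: Rational(1346793042, 1000993915) ≈ 1.3455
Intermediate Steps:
Y = -3947 (Y = Add(-3840, -107) = -3947)
Add(Mul(32773, Pow(26401, -1)), Mul(Y, Pow(-37915, -1))) = Add(Mul(32773, Pow(26401, -1)), Mul(-3947, Pow(-37915, -1))) = Add(Mul(32773, Rational(1, 26401)), Mul(-3947, Rational(-1, 37915))) = Add(Rational(32773, 26401), Rational(3947, 37915)) = Rational(1346793042, 1000993915)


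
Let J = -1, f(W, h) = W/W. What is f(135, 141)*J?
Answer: -1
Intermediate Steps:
f(W, h) = 1
f(135, 141)*J = 1*(-1) = -1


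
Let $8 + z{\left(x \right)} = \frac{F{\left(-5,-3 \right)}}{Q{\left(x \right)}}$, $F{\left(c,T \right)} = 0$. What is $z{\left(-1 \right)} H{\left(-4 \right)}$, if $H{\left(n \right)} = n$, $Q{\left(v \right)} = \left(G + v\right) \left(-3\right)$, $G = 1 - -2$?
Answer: $32$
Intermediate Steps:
$G = 3$ ($G = 1 + 2 = 3$)
$Q{\left(v \right)} = -9 - 3 v$ ($Q{\left(v \right)} = \left(3 + v\right) \left(-3\right) = -9 - 3 v$)
$z{\left(x \right)} = -8$ ($z{\left(x \right)} = -8 + \frac{0}{-9 - 3 x} = -8 + 0 = -8$)
$z{\left(-1 \right)} H{\left(-4 \right)} = \left(-8\right) \left(-4\right) = 32$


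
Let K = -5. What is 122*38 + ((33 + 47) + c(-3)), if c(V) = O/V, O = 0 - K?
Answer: 14143/3 ≈ 4714.3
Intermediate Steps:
O = 5 (O = 0 - 1*(-5) = 0 + 5 = 5)
c(V) = 5/V
122*38 + ((33 + 47) + c(-3)) = 122*38 + ((33 + 47) + 5/(-3)) = 4636 + (80 + 5*(-⅓)) = 4636 + (80 - 5/3) = 4636 + 235/3 = 14143/3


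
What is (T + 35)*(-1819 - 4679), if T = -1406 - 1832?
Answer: 20813094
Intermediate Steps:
T = -3238
(T + 35)*(-1819 - 4679) = (-3238 + 35)*(-1819 - 4679) = -3203*(-6498) = 20813094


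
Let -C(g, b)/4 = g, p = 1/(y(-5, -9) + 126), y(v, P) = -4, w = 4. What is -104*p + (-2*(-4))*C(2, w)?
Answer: -3956/61 ≈ -64.852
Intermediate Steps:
p = 1/122 (p = 1/(-4 + 126) = 1/122 ≈ 0.0081967)
C(g, b) = -4*g
-104*p + (-2*(-4))*C(2, w) = -104*1/122 + (-2*(-4))*(-4*2) = -52/61 + 8*(-8) = -52/61 - 64 = -3956/61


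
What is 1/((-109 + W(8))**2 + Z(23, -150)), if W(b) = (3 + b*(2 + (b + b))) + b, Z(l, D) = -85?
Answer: 1/2031 ≈ 0.00049237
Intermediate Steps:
W(b) = 3 + b + b*(2 + 2*b) (W(b) = (3 + b*(2 + 2*b)) + b = 3 + b + b*(2 + 2*b))
1/((-109 + W(8))**2 + Z(23, -150)) = 1/((-109 + (3 + 2*8**2 + 3*8))**2 - 85) = 1/((-109 + (3 + 2*64 + 24))**2 - 85) = 1/((-109 + (3 + 128 + 24))**2 - 85) = 1/((-109 + 155)**2 - 85) = 1/(46**2 - 85) = 1/(2116 - 85) = 1/2031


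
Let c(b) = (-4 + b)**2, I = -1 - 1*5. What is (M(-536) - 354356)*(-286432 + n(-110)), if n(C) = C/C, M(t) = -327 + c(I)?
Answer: 101563563273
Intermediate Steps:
I = -6 (I = -1 - 5 = -6)
M(t) = -227 (M(t) = -327 + (-4 - 6)**2 = -327 + (-10)**2 = -327 + 100 = -227)
n(C) = 1
(M(-536) - 354356)*(-286432 + n(-110)) = (-227 - 354356)*(-286432 + 1) = -354583*(-286431) = 101563563273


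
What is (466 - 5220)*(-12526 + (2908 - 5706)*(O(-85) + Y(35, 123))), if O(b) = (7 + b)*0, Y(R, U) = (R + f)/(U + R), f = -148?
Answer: 3952794118/79 ≈ 5.0035e+7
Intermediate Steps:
Y(R, U) = (-148 + R)/(R + U) (Y(R, U) = (R - 148)/(U + R) = (-148 + R)/(R + U))
O(b) = 0
(466 - 5220)*(-12526 + (2908 - 5706)*(O(-85) + Y(35, 123))) = (466 - 5220)*(-12526 + (2908 - 5706)*(0 + (-148 + 35)/(35 + 123))) = -4754*(-12526 - 2798*(0 - 113/158)) = -4754*(-12526 - 2798*(-113/158)) = -4754*(-12526 + 158087/79) = -4754*(-831467/79) = 3952794118/79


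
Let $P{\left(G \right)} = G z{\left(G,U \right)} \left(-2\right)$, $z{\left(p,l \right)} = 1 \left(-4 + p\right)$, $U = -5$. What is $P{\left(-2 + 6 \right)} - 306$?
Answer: $-306$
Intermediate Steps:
$z{\left(p,l \right)} = -4 + p$
$P{\left(G \right)} = - 2 G \left(-4 + G\right)$ ($P{\left(G \right)} = G \left(-4 + G\right) \left(-2\right) = - 2 G \left(-4 + G\right)$)
$P{\left(-2 + 6 \right)} - 306 = 2 \left(-2 + 6\right) \left(4 - \left(-2 + 6\right)\right) - 306 = 2 \cdot 4 \left(4 - 4\right) - 306 = 2 \cdot 4 \cdot 0 - 306 = 0 - 306 = -306$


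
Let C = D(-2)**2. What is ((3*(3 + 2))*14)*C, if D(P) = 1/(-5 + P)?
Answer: 30/7 ≈ 4.2857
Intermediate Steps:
C = 1/49 (C = (1/(-5 - 2))**2 = (1/(-7))**2 = (-1/7)**2 = 1/49 ≈ 0.020408)
((3*(3 + 2))*14)*C = ((3*(3 + 2))*14)*(1/49) = ((3*5)*14)*(1/49) = (15*14)*(1/49) = 210*(1/49) = 30/7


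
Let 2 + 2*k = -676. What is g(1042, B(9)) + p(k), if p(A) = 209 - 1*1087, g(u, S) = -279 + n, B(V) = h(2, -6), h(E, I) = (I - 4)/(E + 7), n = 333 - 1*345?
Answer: -1169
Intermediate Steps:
k = -339 (k = -1 + (1/2)*(-676) = -1 - 338 = -339)
n = -12 (n = 333 - 345 = -12)
h(E, I) = (-4 + I)/(7 + E)
B(V) = -10/9 (B(V) = (-4 - 6)/(7 + 2) = -10/9)
g(u, S) = -291 (g(u, S) = -279 - 12 = -291)
p(A) = -878 (p(A) = 209 - 1087 = -878)
g(1042, B(9)) + p(k) = -291 - 878 = -1169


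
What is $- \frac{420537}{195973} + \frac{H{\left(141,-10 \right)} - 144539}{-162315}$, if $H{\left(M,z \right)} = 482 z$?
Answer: $- \frac{38989131848}{31809357495} \approx -1.2257$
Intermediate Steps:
$- \frac{420537}{195973} + \frac{H{\left(141,-10 \right)} - 144539}{-162315} = - \frac{420537}{195973} + \frac{482 \left(-10\right) - 144539}{-162315} = \left(-420537\right) \frac{1}{195973} + \left(-4820 - 144539\right) \left(- \frac{1}{162315}\right) = - \frac{420537}{195973} - - \frac{149359}{162315} = - \frac{420537}{195973} + \frac{149359}{162315} = - \frac{38989131848}{31809357495}$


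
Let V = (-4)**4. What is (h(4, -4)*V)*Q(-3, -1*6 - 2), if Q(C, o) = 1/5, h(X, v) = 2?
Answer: 512/5 ≈ 102.40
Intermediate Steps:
Q(C, o) = 1/5
V = 256
(h(4, -4)*V)*Q(-3, -1*6 - 2) = (2*256)*(1/5) = 512*(1/5) = 512/5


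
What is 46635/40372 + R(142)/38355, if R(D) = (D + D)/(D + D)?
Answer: 1788725797/1548468060 ≈ 1.1552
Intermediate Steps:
R(D) = 1 (R(D) = (2*D)/((2*D)) = (2*D)*(1/(2*D)) = 1)
46635/40372 + R(142)/38355 = 46635/40372 + 1/38355 = 1788725797/1548468060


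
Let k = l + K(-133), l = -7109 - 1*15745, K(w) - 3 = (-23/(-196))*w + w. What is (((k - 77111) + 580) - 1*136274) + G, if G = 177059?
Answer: -1644877/28 ≈ -58746.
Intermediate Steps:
K(w) = 3 + 219*w/196 (K(w) = 3 + ((-23/(-196))*w + w) = 3 + ((-23*(-1/196))*w + w) = 3 + (23*w/196 + w) = 3 + 219*w/196)
l = -22854 (l = -7109 - 15745 = -22854)
k = -643989/28 (k = -22854 + (3 + (219/196)*(-133)) = -22854 + (3 - 4161/28) = -22854 - 4077/28 = -643989/28 ≈ -23000.)
(((k - 77111) + 580) - 1*136274) + G = (((-643989/28 - 77111) + 580) - 1*136274) + 177059 = ((-2803097/28 + 580) - 136274) + 177059 = (-2786857/28 - 136274) + 177059 = -6602529/28 + 177059 = -1644877/28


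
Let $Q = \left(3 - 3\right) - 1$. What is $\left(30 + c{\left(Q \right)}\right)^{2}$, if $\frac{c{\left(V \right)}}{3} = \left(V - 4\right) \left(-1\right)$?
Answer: $2025$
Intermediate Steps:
$Q = -1$ ($Q = \left(3 - 3\right) - 1 = 0 - 1 = -1$)
$c{\left(V \right)} = 12 - 3 V$ ($c{\left(V \right)} = 3 \left(V - 4\right) \left(-1\right) = 3 \left(-4 + V\right) \left(-1\right) = 3 \left(4 - V\right) = 12 - 3 V$)
$\left(30 + c{\left(Q \right)}\right)^{2} = \left(30 + \left(12 - -3\right)\right)^{2} = \left(30 + \left(12 + 3\right)\right)^{2} = \left(30 + 15\right)^{2} = 45^{2} = 2025$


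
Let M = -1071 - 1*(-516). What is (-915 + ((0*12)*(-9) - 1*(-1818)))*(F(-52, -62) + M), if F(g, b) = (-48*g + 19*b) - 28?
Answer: 663705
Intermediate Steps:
M = -555 (M = -1071 + 516 = -555)
F(g, b) = -28 - 48*g + 19*b
(-915 + ((0*12)*(-9) - 1*(-1818)))*(F(-52, -62) + M) = (-915 + ((0*12)*(-9) - 1*(-1818)))*((-28 - 48*(-52) + 19*(-62)) - 555) = (-915 + (0*(-9) + 1818))*((-28 + 2496 - 1178) - 555) = (-915 + (0 + 1818))*(1290 - 555) = (-915 + 1818)*735 = 903*735 = 663705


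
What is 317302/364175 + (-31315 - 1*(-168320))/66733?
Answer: 71068310241/24302490275 ≈ 2.9243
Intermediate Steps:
317302/364175 + (-31315 - 1*(-168320))/66733 = 317302*(1/364175) + (-31315 + 168320)*(1/66733) = 317302/364175 + 137005*(1/66733) = 317302/364175 + 137005/66733 = 71068310241/24302490275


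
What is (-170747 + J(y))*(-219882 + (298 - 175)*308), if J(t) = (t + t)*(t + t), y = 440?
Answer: -109863638694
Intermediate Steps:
J(t) = 4*t² (J(t) = (2*t)*(2*t) = 4*t²)
(-170747 + J(y))*(-219882 + (298 - 175)*308) = (-170747 + 4*440²)*(-219882 + (298 - 175)*308) = (-170747 + 4*193600)*(-219882 + 123*308) = (-170747 + 774400)*(-219882 + 37884) = 603653*(-181998) = -109863638694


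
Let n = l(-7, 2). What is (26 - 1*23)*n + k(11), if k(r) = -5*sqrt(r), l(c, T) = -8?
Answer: -24 - 5*sqrt(11) ≈ -40.583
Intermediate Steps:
n = -8
(26 - 1*23)*n + k(11) = (26 - 1*23)*(-8) - 5*sqrt(11) = (26 - 23)*(-8) - 5*sqrt(11) = 3*(-8) - 5*sqrt(11) = -24 - 5*sqrt(11)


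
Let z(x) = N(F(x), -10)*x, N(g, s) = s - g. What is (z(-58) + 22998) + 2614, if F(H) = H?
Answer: 22828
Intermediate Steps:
z(x) = x*(-10 - x) (z(x) = (-10 - x)*x = x*(-10 - x))
(z(-58) + 22998) + 2614 = (-1*(-58)*(10 - 58) + 22998) + 2614 = (-1*(-58)*(-48) + 22998) + 2614 = (-2784 + 22998) + 2614 = 20214 + 2614 = 22828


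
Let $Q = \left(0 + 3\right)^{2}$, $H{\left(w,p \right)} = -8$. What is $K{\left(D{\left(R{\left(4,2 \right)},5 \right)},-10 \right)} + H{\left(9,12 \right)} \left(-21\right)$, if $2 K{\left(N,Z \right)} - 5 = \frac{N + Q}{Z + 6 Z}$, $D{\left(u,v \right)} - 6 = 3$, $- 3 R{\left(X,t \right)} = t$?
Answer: $\frac{5963}{35} \approx 170.37$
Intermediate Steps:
$R{\left(X,t \right)} = - \frac{t}{3}$
$D{\left(u,v \right)} = 9$ ($D{\left(u,v \right)} = 6 + 3 = 9$)
$Q = 9$ ($Q = 3^{2} = 9$)
$K{\left(N,Z \right)} = \frac{5}{2} + \frac{9 + N}{14 Z}$ ($K{\left(N,Z \right)} = \frac{5}{2} + \frac{\left(N + 9\right) \frac{1}{Z + 6 Z}}{2} = \frac{5}{2} + \frac{\left(9 + N\right) \frac{1}{7 Z}}{2} = \frac{5}{2} + \frac{\frac{1}{7} \frac{1}{Z} \left(9 + N\right)}{2} = \frac{5}{2} + \frac{9 + N}{14 Z}$)
$K{\left(D{\left(R{\left(4,2 \right)},5 \right)},-10 \right)} + H{\left(9,12 \right)} \left(-21\right) = \frac{9 + 9 + 35 \left(-10\right)}{14 \left(-10\right)} - -168 = \frac{1}{14} \left(- \frac{1}{10}\right) \left(9 + 9 - 350\right) + 168 = \frac{1}{14} \left(- \frac{1}{10}\right) \left(-332\right) + 168 = \frac{83}{35} + 168 = \frac{5963}{35}$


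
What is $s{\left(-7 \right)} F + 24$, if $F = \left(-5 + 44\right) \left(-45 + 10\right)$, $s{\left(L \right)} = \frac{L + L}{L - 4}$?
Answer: $- \frac{18846}{11} \approx -1713.3$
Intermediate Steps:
$s{\left(L \right)} = \frac{2 L}{-4 + L}$
$F = -1365$ ($F = 39 \left(-35\right) = -1365$)
$s{\left(-7 \right)} F + 24 = 2 \left(-7\right) \frac{1}{-4 - 7} \left(-1365\right) + 24 = 2 \left(-7\right) \frac{1}{-11} \left(-1365\right) + 24 = 2 \left(-7\right) \left(- \frac{1}{11}\right) \left(-1365\right) + 24 = \frac{14}{11} \left(-1365\right) + 24 = - \frac{19110}{11} + 24 = - \frac{18846}{11}$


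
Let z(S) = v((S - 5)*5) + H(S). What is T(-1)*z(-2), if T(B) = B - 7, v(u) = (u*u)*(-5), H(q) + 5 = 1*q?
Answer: 49056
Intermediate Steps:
H(q) = -5 + q (H(q) = -5 + 1*q = -5 + q)
v(u) = -5*u**2 (v(u) = u**2*(-5) = -5*u**2)
T(B) = -7 + B
z(S) = -5 + S - 5*(-25 + 5*S)**2 (z(S) = -5*25*(S - 5)**2 + (-5 + S) = -5*25*(-5 + S)**2 + (-5 + S) = -5*(-25 + 5*S)**2 + (-5 + S) = -5 + S - 5*(-25 + 5*S)**2)
T(-1)*z(-2) = (-7 - 1)*(-5 - 2 - 125*(-5 - 2)**2) = -8*(-5 - 2 - 125*(-7)**2) = -8*(-5 - 2 - 125*49) = -8*(-5 - 2 - 6125) = -8*(-6132) = 49056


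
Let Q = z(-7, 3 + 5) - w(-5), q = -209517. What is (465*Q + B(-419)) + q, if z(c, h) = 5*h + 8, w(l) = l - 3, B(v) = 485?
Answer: -182992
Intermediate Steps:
w(l) = -3 + l
z(c, h) = 8 + 5*h
Q = 56 (Q = (8 + 5*(3 + 5)) - (-3 - 5) = (8 + 5*8) - 1*(-8) = (8 + 40) + 8 = 48 + 8 = 56)
(465*Q + B(-419)) + q = (465*56 + 485) - 209517 = (26040 + 485) - 209517 = 26525 - 209517 = -182992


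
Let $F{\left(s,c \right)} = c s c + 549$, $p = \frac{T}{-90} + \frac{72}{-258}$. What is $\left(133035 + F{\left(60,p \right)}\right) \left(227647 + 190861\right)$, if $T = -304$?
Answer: $\frac{14015154193769792}{249615} \approx 5.6147 \cdot 10^{10}$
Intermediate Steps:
$p = \frac{5996}{1935}$ ($p = - \frac{304}{-90} + \frac{72}{-258} = \left(-304\right) \left(- \frac{1}{90}\right) + 72 \left(- \frac{1}{258}\right) = \frac{152}{45} - \frac{12}{43} = \frac{5996}{1935} \approx 3.0987$)
$F{\left(s,c \right)} = 549 + s c^{2}$ ($F{\left(s,c \right)} = s c^{2} + 549 = 549 + s c^{2}$)
$\left(133035 + F{\left(60,p \right)}\right) \left(227647 + 190861\right) = \left(133035 + \left(549 + 60 \left(\frac{5996}{1935}\right)^{2}\right)\right) \left(227647 + 190861\right) = \left(133035 + \left(549 + 60 \cdot \frac{35952016}{3744225}\right)\right) 418508 = \left(133035 + \left(549 + \frac{143808064}{249615}\right)\right) 418508 = \left(133035 + \frac{280846699}{249615}\right) 418508 = \frac{33488378224}{249615} \cdot 418508 = \frac{14015154193769792}{249615}$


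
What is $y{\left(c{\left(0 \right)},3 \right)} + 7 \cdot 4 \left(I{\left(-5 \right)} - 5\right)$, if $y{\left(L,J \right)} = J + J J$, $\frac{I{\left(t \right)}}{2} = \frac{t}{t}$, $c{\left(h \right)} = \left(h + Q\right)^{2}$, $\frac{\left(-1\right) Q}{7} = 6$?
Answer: $-72$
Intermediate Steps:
$Q = -42$ ($Q = \left(-7\right) 6 = -42$)
$c{\left(h \right)} = \left(-42 + h\right)^{2}$ ($c{\left(h \right)} = \left(h - 42\right)^{2} = \left(-42 + h\right)^{2}$)
$I{\left(t \right)} = 2$ ($I{\left(t \right)} = 2 \frac{t}{t} = 2 \cdot 1 = 2$)
$y{\left(L,J \right)} = J + J^{2}$
$y{\left(c{\left(0 \right)},3 \right)} + 7 \cdot 4 \left(I{\left(-5 \right)} - 5\right) = 3 \left(1 + 3\right) + 7 \cdot 4 \left(2 - 5\right) = 3 \cdot 4 + 7 \cdot 4 \left(-3\right) = 12 + 7 \left(-12\right) = 12 - 84 = -72$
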